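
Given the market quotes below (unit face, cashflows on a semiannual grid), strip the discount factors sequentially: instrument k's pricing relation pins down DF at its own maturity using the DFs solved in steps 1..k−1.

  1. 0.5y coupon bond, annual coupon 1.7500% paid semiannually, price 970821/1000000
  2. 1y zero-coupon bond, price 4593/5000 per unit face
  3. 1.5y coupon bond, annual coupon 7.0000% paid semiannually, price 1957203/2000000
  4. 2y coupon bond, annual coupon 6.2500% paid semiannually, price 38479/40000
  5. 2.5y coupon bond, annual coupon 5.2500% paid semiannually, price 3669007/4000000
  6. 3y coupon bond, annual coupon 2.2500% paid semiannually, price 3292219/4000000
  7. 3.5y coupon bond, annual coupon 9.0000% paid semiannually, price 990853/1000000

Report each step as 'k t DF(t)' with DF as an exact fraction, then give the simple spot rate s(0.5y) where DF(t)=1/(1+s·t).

1 1/2 1203/1250
2 1 4593/5000
3 3/2 8819/10000
4 2 8491/10000
5 5/2 4007/5000
6 3 478/625
7 7/2 1813/2500
s(0.5y) = (1/(1203/1250) − 1)/(1/2) = 94/1203 ≈ 7.8138%

step 1 [0.5y] bond c/2=7/800: DF=(970821/1000000 − 7/800·(0))/(1+7/800) = 1203/1250 ≈ 0.962400
step 2 [1y] zero: DF = P = 4593/5000 ≈ 0.918600
step 3 [1.5y] bond c/2=7/200: DF=(1957203/2000000 − 7/200·(0.962400+0.918600))/(1+7/200) = 8819/10000 ≈ 0.881900
step 4 [2y] bond c/2=1/32: DF=(38479/40000 − 1/32·(0.962400+0.918600+0.881900))/(1+1/32) = 8491/10000 ≈ 0.849100
step 5 [2.5y] bond c/2=21/800: DF=(3669007/4000000 − 21/800·(0.962400+0.918600+0.881900+0.849100))/(1+21/800) = 4007/5000 ≈ 0.801400
step 6 [3y] bond c/2=9/800: DF=(3292219/4000000 − 9/800·(0.962400+0.918600+0.881900+0.849100+0.801400))/(1+9/800) = 478/625 ≈ 0.764800
step 7 [3.5y] bond c/2=9/200: DF=(990853/1000000 − 9/200·(0.962400+0.918600+0.881900+0.849100+0.801400+0.764800))/(1+9/200) = 1813/2500 ≈ 0.725200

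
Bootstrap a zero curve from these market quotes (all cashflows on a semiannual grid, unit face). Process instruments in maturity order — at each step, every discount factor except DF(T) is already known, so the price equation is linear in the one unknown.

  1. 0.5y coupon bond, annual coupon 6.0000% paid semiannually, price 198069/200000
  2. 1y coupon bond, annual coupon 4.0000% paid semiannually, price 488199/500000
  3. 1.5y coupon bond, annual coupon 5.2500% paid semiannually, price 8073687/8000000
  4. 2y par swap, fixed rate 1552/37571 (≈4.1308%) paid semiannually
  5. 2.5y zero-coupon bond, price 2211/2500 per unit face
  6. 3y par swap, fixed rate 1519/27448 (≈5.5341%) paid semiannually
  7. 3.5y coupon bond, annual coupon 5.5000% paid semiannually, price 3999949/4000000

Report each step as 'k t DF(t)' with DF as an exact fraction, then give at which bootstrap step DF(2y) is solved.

1 1/2 1923/2000
2 1 1173/1250
3 3/2 2337/2500
4 2 1153/1250
5 5/2 2211/2500
6 3 8481/10000
7 7/2 8263/10000
DF(2y) is solved at step 4

step 1 [0.5y] bond c/2=3/100: DF=(198069/200000 − 3/100·(0))/(1+3/100) = 1923/2000 ≈ 0.961500
step 2 [1y] bond c/2=1/50: DF=(488199/500000 − 1/50·(0.961500))/(1+1/50) = 1173/1250 ≈ 0.938400
step 3 [1.5y] bond c/2=21/800: DF=(8073687/8000000 − 21/800·(0.961500+0.938400))/(1+21/800) = 2337/2500 ≈ 0.934800
step 4 [2y] swap r/2=776/37571: DF=(1 − 776/37571·(0.961500+0.938400+0.934800))/(1+776/37571) = 1153/1250 ≈ 0.922400
step 5 [2.5y] zero: DF = P = 2211/2500 ≈ 0.884400
step 6 [3y] swap r/2=1519/54896: DF=(1 − 1519/54896·(0.961500+0.938400+0.934800+0.922400+0.884400))/(1+1519/54896) = 8481/10000 ≈ 0.848100
step 7 [3.5y] bond c/2=11/400: DF=(3999949/4000000 − 11/400·(0.961500+0.938400+0.934800+0.922400+0.884400+0.848100))/(1+11/400) = 8263/10000 ≈ 0.826300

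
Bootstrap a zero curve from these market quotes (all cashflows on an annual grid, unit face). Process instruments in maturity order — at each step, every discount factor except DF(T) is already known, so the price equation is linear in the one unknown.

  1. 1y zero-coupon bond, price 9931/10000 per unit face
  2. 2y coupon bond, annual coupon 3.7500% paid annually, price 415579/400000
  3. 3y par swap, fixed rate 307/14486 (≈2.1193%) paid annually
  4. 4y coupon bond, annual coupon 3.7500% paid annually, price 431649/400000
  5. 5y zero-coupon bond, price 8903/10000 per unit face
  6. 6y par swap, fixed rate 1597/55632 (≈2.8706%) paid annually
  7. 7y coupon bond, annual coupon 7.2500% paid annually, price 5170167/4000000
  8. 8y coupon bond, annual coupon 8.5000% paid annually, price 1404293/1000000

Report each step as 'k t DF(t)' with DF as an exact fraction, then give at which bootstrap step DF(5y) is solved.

step 1 [1y] zero: DF = P = 9931/10000 ≈ 0.993100
step 2 [2y] bond c/1=3/80: DF=(415579/400000 − 3/80·(0.993100))/(1+3/80) = 1931/2000 ≈ 0.965500
step 3 [3y] swap r/1=307/14486: DF=(1 − 307/14486·(0.993100+0.965500))/(1+307/14486) = 4693/5000 ≈ 0.938600
step 4 [4y] bond c/1=3/80: DF=(431649/400000 − 3/80·(0.993100+0.965500+0.938600))/(1+3/80) = 4677/5000 ≈ 0.935400
step 5 [5y] zero: DF = P = 8903/10000 ≈ 0.890300
step 6 [6y] swap r/1=1597/55632: DF=(1 − 1597/55632·(0.993100+0.965500+0.938600+0.935400+0.890300))/(1+1597/55632) = 8403/10000 ≈ 0.840300
step 7 [7y] bond c/1=29/400: DF=(5170167/4000000 − 29/400·(0.993100+0.965500+0.938600+0.935400+0.890300+0.840300))/(1+29/400) = 8291/10000 ≈ 0.829100
step 8 [8y] bond c/1=17/200: DF=(1404293/1000000 − 17/200·(0.993100+0.965500+0.938600+0.935400+0.890300+0.840300+0.829100))/(1+17/200) = 1587/2000 ≈ 0.793500

1 1 9931/10000
2 2 1931/2000
3 3 4693/5000
4 4 4677/5000
5 5 8903/10000
6 6 8403/10000
7 7 8291/10000
8 8 1587/2000
DF(5y) is solved at step 5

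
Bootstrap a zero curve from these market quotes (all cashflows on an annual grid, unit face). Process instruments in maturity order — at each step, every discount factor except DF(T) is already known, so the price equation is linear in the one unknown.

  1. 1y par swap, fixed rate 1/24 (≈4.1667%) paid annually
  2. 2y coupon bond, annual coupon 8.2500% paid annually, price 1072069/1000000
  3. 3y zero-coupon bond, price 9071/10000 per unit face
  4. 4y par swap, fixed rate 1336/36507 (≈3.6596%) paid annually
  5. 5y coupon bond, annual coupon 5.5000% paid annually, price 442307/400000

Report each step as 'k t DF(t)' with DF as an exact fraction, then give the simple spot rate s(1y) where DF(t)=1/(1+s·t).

1 1 24/25
2 2 2293/2500
3 3 9071/10000
4 4 1083/1250
5 5 4289/5000
s(1y) = (1/(24/25) − 1)/(1) = 1/24 ≈ 4.1667%

step 1 [1y] swap r/1=1/24: DF=(1 − 1/24·(0))/(1+1/24) = 24/25 ≈ 0.960000
step 2 [2y] bond c/1=33/400: DF=(1072069/1000000 − 33/400·(0.960000))/(1+33/400) = 2293/2500 ≈ 0.917200
step 3 [3y] zero: DF = P = 9071/10000 ≈ 0.907100
step 4 [4y] swap r/1=1336/36507: DF=(1 − 1336/36507·(0.960000+0.917200+0.907100))/(1+1336/36507) = 1083/1250 ≈ 0.866400
step 5 [5y] bond c/1=11/200: DF=(442307/400000 − 11/200·(0.960000+0.917200+0.907100+0.866400))/(1+11/200) = 4289/5000 ≈ 0.857800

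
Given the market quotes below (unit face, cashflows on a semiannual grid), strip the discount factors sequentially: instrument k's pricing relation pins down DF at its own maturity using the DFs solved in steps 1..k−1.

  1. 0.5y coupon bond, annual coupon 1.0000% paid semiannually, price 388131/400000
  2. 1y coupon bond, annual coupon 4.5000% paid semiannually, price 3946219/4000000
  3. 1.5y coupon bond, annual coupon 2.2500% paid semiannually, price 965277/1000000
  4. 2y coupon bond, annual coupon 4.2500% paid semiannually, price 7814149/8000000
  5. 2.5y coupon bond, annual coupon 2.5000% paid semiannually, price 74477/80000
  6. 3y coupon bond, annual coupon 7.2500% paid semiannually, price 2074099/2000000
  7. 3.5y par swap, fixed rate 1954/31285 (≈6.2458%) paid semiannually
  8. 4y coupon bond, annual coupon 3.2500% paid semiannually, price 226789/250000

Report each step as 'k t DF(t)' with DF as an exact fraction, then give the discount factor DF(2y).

1 1/2 1931/2000
2 1 2359/2500
3 3/2 9333/10000
4 2 8973/10000
5 5/2 8733/10000
6 3 4197/5000
7 7/2 4023/5000
8 4 3963/5000
DF(2y) = 8973/10000 ≈ 0.897300

step 1 [0.5y] bond c/2=1/200: DF=(388131/400000 − 1/200·(0))/(1+1/200) = 1931/2000 ≈ 0.965500
step 2 [1y] bond c/2=9/400: DF=(3946219/4000000 − 9/400·(0.965500))/(1+9/400) = 2359/2500 ≈ 0.943600
step 3 [1.5y] bond c/2=9/800: DF=(965277/1000000 − 9/800·(0.965500+0.943600))/(1+9/800) = 9333/10000 ≈ 0.933300
step 4 [2y] bond c/2=17/800: DF=(7814149/8000000 − 17/800·(0.965500+0.943600+0.933300))/(1+17/800) = 8973/10000 ≈ 0.897300
step 5 [2.5y] bond c/2=1/80: DF=(74477/80000 − 1/80·(0.965500+0.943600+0.933300+0.897300))/(1+1/80) = 8733/10000 ≈ 0.873300
step 6 [3y] bond c/2=29/800: DF=(2074099/2000000 − 29/800·(0.965500+0.943600+0.933300+0.897300+0.873300))/(1+29/800) = 4197/5000 ≈ 0.839400
step 7 [3.5y] swap r/2=977/31285: DF=(1 − 977/31285·(0.965500+0.943600+0.933300+0.897300+0.873300+0.839400))/(1+977/31285) = 4023/5000 ≈ 0.804600
step 8 [4y] bond c/2=13/800: DF=(226789/250000 − 13/800·(0.965500+0.943600+0.933300+0.897300+0.873300+0.839400+0.804600))/(1+13/800) = 3963/5000 ≈ 0.792600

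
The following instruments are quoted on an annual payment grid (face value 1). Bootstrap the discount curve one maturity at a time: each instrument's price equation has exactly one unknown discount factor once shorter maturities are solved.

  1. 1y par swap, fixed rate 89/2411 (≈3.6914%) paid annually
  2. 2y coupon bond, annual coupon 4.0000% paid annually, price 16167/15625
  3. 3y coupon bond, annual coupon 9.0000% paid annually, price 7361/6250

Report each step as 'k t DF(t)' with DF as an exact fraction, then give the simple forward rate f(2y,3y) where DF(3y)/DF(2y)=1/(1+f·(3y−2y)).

1 1 2411/2500
2 2 4789/5000
3 3 4609/5000
f(2y,3y) = ((4789/5000)/(4609/5000) − 1)/(1) = 180/4609 ≈ 3.9054%

step 1 [1y] swap r/1=89/2411: DF=(1 − 89/2411·(0))/(1+89/2411) = 2411/2500 ≈ 0.964400
step 2 [2y] bond c/1=1/25: DF=(16167/15625 − 1/25·(0.964400))/(1+1/25) = 4789/5000 ≈ 0.957800
step 3 [3y] bond c/1=9/100: DF=(7361/6250 − 9/100·(0.964400+0.957800))/(1+9/100) = 4609/5000 ≈ 0.921800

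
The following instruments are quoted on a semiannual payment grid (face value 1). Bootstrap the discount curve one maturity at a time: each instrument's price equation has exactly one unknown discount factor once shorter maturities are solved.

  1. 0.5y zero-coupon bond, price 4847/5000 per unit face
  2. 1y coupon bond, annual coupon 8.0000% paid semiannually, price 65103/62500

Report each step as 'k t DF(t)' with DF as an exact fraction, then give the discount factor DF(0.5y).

step 1 [0.5y] zero: DF = P = 4847/5000 ≈ 0.969400
step 2 [1y] bond c/2=1/25: DF=(65103/62500 − 1/25·(0.969400))/(1+1/25) = 9643/10000 ≈ 0.964300

1 1/2 4847/5000
2 1 9643/10000
DF(0.5y) = 4847/5000 ≈ 0.969400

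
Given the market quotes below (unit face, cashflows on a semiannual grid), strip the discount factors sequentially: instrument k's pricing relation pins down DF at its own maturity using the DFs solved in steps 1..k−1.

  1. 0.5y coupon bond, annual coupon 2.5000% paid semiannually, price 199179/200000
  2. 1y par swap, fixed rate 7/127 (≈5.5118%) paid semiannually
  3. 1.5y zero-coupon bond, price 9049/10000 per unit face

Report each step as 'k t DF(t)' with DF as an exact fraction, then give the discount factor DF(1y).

1 1/2 2459/2500
2 1 2367/2500
3 3/2 9049/10000
DF(1y) = 2367/2500 ≈ 0.946800

step 1 [0.5y] bond c/2=1/80: DF=(199179/200000 − 1/80·(0))/(1+1/80) = 2459/2500 ≈ 0.983600
step 2 [1y] swap r/2=7/254: DF=(1 − 7/254·(0.983600))/(1+7/254) = 2367/2500 ≈ 0.946800
step 3 [1.5y] zero: DF = P = 9049/10000 ≈ 0.904900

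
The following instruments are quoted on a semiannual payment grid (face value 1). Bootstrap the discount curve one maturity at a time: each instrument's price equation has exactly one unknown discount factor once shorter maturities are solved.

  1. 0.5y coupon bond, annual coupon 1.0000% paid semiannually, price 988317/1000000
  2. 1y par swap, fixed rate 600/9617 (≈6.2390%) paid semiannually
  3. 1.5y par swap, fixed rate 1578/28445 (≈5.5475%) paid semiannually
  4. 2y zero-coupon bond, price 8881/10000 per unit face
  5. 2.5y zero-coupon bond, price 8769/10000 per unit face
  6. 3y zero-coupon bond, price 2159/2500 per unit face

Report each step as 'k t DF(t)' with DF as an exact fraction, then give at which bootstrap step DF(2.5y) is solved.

step 1 [0.5y] bond c/2=1/200: DF=(988317/1000000 − 1/200·(0))/(1+1/200) = 4917/5000 ≈ 0.983400
step 2 [1y] swap r/2=300/9617: DF=(1 − 300/9617·(0.983400))/(1+300/9617) = 47/50 ≈ 0.940000
step 3 [1.5y] swap r/2=789/28445: DF=(1 − 789/28445·(0.983400+0.940000))/(1+789/28445) = 9211/10000 ≈ 0.921100
step 4 [2y] zero: DF = P = 8881/10000 ≈ 0.888100
step 5 [2.5y] zero: DF = P = 8769/10000 ≈ 0.876900
step 6 [3y] zero: DF = P = 2159/2500 ≈ 0.863600

1 1/2 4917/5000
2 1 47/50
3 3/2 9211/10000
4 2 8881/10000
5 5/2 8769/10000
6 3 2159/2500
DF(2.5y) is solved at step 5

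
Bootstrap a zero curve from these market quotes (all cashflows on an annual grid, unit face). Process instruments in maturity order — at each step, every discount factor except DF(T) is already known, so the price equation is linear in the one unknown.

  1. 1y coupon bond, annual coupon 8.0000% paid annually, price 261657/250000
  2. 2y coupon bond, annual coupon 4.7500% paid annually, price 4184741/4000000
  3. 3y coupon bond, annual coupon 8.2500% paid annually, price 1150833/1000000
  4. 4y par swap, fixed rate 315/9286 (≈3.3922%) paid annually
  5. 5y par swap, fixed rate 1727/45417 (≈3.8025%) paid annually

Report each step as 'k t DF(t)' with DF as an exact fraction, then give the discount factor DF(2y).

step 1 [1y] bond c/1=2/25: DF=(261657/250000 − 2/25·(0))/(1+2/25) = 9691/10000 ≈ 0.969100
step 2 [2y] bond c/1=19/400: DF=(4184741/4000000 − 19/400·(0.969100))/(1+19/400) = 2387/2500 ≈ 0.954800
step 3 [3y] bond c/1=33/400: DF=(1150833/1000000 − 33/400·(0.969100+0.954800))/(1+33/400) = 1833/2000 ≈ 0.916500
step 4 [4y] swap r/1=315/9286: DF=(1 − 315/9286·(0.969100+0.954800+0.916500))/(1+315/9286) = 437/500 ≈ 0.874000
step 5 [5y] swap r/1=1727/45417: DF=(1 − 1727/45417·(0.969100+0.954800+0.916500+0.874000))/(1+1727/45417) = 8273/10000 ≈ 0.827300

1 1 9691/10000
2 2 2387/2500
3 3 1833/2000
4 4 437/500
5 5 8273/10000
DF(2y) = 2387/2500 ≈ 0.954800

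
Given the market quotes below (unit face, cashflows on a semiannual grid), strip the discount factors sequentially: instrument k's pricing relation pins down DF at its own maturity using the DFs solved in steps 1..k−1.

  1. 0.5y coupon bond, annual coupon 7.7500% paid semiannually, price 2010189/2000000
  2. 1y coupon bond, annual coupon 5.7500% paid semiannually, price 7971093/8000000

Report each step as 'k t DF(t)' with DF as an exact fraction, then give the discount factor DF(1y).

step 1 [0.5y] bond c/2=31/800: DF=(2010189/2000000 − 31/800·(0))/(1+31/800) = 2419/2500 ≈ 0.967600
step 2 [1y] bond c/2=23/800: DF=(7971093/8000000 − 23/800·(0.967600))/(1+23/800) = 1883/2000 ≈ 0.941500

1 1/2 2419/2500
2 1 1883/2000
DF(1y) = 1883/2000 ≈ 0.941500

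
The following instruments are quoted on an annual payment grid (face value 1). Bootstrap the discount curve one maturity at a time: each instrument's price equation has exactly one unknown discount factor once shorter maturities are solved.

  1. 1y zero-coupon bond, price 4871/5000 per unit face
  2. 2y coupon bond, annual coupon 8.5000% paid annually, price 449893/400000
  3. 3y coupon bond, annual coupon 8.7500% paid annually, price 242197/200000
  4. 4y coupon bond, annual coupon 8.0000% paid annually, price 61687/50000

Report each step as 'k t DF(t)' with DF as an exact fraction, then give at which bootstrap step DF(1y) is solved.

step 1 [1y] zero: DF = P = 4871/5000 ≈ 0.974200
step 2 [2y] bond c/1=17/200: DF=(449893/400000 − 17/200·(0.974200))/(1+17/200) = 9603/10000 ≈ 0.960300
step 3 [3y] bond c/1=7/80: DF=(242197/200000 − 7/80·(0.974200+0.960300))/(1+7/80) = 9579/10000 ≈ 0.957900
step 4 [4y] bond c/1=2/25: DF=(61687/50000 − 2/25·(0.974200+0.960300+0.957900))/(1+2/25) = 9281/10000 ≈ 0.928100

1 1 4871/5000
2 2 9603/10000
3 3 9579/10000
4 4 9281/10000
DF(1y) is solved at step 1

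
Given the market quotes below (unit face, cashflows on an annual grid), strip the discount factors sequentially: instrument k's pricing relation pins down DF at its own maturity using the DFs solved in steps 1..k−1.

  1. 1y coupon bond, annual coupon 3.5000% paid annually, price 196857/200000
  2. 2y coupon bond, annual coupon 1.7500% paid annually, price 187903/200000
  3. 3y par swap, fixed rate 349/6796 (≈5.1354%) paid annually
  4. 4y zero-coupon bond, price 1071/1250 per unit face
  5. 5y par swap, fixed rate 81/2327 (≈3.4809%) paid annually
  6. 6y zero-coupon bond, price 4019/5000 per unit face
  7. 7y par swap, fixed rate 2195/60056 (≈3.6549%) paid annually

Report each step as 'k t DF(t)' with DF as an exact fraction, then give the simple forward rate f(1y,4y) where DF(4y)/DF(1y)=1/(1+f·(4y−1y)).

1 1 951/1000
2 2 907/1000
3 3 2151/2500
4 4 1071/1250
5 5 8461/10000
6 6 4019/5000
7 7 1561/2000
f(1y,4y) = ((951/1000)/(1071/1250) − 1)/(3) = 157/4284 ≈ 3.6648%

step 1 [1y] bond c/1=7/200: DF=(196857/200000 − 7/200·(0))/(1+7/200) = 951/1000 ≈ 0.951000
step 2 [2y] bond c/1=7/400: DF=(187903/200000 − 7/400·(0.951000))/(1+7/400) = 907/1000 ≈ 0.907000
step 3 [3y] swap r/1=349/6796: DF=(1 − 349/6796·(0.951000+0.907000))/(1+349/6796) = 2151/2500 ≈ 0.860400
step 4 [4y] zero: DF = P = 1071/1250 ≈ 0.856800
step 5 [5y] swap r/1=81/2327: DF=(1 − 81/2327·(0.951000+0.907000+0.860400+0.856800))/(1+81/2327) = 8461/10000 ≈ 0.846100
step 6 [6y] zero: DF = P = 4019/5000 ≈ 0.803800
step 7 [7y] swap r/1=2195/60056: DF=(1 − 2195/60056·(0.951000+0.907000+0.860400+0.856800+0.846100+0.803800))/(1+2195/60056) = 1561/2000 ≈ 0.780500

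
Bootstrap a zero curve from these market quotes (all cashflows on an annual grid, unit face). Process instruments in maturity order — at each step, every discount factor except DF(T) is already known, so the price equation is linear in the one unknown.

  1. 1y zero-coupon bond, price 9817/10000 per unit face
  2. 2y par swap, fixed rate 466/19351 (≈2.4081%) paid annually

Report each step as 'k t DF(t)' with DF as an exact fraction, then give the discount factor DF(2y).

1 1 9817/10000
2 2 4767/5000
DF(2y) = 4767/5000 ≈ 0.953400

step 1 [1y] zero: DF = P = 9817/10000 ≈ 0.981700
step 2 [2y] swap r/1=466/19351: DF=(1 − 466/19351·(0.981700))/(1+466/19351) = 4767/5000 ≈ 0.953400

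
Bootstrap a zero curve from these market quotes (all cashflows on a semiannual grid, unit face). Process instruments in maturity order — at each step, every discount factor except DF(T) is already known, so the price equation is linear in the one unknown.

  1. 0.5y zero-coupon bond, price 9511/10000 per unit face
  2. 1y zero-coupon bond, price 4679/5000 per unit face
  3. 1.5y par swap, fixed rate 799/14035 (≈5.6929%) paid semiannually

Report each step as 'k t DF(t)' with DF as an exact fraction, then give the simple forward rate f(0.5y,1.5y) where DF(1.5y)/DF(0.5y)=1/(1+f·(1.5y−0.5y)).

step 1 [0.5y] zero: DF = P = 9511/10000 ≈ 0.951100
step 2 [1y] zero: DF = P = 4679/5000 ≈ 0.935800
step 3 [1.5y] swap r/2=799/28070: DF=(1 − 799/28070·(0.951100+0.935800))/(1+799/28070) = 9201/10000 ≈ 0.920100

1 1/2 9511/10000
2 1 4679/5000
3 3/2 9201/10000
f(0.5y,1.5y) = ((9511/10000)/(9201/10000) − 1)/(1) = 310/9201 ≈ 3.3692%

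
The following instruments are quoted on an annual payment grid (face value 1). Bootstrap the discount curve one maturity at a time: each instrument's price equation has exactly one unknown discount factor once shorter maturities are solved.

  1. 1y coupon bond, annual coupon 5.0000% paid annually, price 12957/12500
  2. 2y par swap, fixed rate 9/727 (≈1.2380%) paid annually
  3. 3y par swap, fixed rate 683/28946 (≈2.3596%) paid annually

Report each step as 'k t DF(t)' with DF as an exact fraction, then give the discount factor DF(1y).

step 1 [1y] bond c/1=1/20: DF=(12957/12500 − 1/20·(0))/(1+1/20) = 617/625 ≈ 0.987200
step 2 [2y] swap r/1=9/727: DF=(1 − 9/727·(0.987200))/(1+9/727) = 9757/10000 ≈ 0.975700
step 3 [3y] swap r/1=683/28946: DF=(1 − 683/28946·(0.987200+0.975700))/(1+683/28946) = 9317/10000 ≈ 0.931700

1 1 617/625
2 2 9757/10000
3 3 9317/10000
DF(1y) = 617/625 ≈ 0.987200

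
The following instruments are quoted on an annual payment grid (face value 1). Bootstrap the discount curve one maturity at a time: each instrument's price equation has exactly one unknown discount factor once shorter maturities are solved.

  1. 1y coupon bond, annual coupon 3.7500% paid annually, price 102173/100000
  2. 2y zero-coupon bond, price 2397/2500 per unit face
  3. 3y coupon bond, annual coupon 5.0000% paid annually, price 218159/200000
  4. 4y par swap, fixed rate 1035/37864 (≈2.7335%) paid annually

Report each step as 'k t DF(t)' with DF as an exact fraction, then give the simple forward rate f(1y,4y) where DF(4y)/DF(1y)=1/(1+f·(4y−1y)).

step 1 [1y] bond c/1=3/80: DF=(102173/100000 − 3/80·(0))/(1+3/80) = 1231/1250 ≈ 0.984800
step 2 [2y] zero: DF = P = 2397/2500 ≈ 0.958800
step 3 [3y] bond c/1=1/20: DF=(218159/200000 − 1/20·(0.984800+0.958800))/(1+1/20) = 9463/10000 ≈ 0.946300
step 4 [4y] swap r/1=1035/37864: DF=(1 − 1035/37864·(0.984800+0.958800+0.946300))/(1+1035/37864) = 1793/2000 ≈ 0.896500

1 1 1231/1250
2 2 2397/2500
3 3 9463/10000
4 4 1793/2000
f(1y,4y) = ((1231/1250)/(1793/2000) − 1)/(3) = 883/26895 ≈ 3.2831%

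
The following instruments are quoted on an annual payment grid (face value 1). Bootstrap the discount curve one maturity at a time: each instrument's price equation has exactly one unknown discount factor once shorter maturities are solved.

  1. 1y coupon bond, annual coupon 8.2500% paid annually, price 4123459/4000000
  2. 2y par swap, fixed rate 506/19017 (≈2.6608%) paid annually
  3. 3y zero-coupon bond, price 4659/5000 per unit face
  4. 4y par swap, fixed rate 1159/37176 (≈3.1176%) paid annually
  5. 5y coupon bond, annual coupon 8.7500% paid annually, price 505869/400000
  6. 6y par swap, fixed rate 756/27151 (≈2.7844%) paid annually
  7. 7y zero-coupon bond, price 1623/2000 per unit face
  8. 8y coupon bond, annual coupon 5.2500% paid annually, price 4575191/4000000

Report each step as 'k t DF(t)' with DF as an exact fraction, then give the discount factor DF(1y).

step 1 [1y] bond c/1=33/400: DF=(4123459/4000000 − 33/400·(0))/(1+33/400) = 9523/10000 ≈ 0.952300
step 2 [2y] swap r/1=506/19017: DF=(1 − 506/19017·(0.952300))/(1+506/19017) = 4747/5000 ≈ 0.949400
step 3 [3y] zero: DF = P = 4659/5000 ≈ 0.931800
step 4 [4y] swap r/1=1159/37176: DF=(1 − 1159/37176·(0.952300+0.949400+0.931800))/(1+1159/37176) = 8841/10000 ≈ 0.884100
step 5 [5y] bond c/1=7/80: DF=(505869/400000 − 7/80·(0.952300+0.949400+0.931800+0.884100))/(1+7/80) = 4319/5000 ≈ 0.863800
step 6 [6y] swap r/1=756/27151: DF=(1 − 756/27151·(0.952300+0.949400+0.931800+0.884100+0.863800))/(1+756/27151) = 1061/1250 ≈ 0.848800
step 7 [7y] zero: DF = P = 1623/2000 ≈ 0.811500
step 8 [8y] bond c/1=21/400: DF=(4575191/4000000 − 21/400·(0.952300+0.949400+0.931800+0.884100+0.863800+0.848800+0.811500))/(1+21/400) = 3877/5000 ≈ 0.775400

1 1 9523/10000
2 2 4747/5000
3 3 4659/5000
4 4 8841/10000
5 5 4319/5000
6 6 1061/1250
7 7 1623/2000
8 8 3877/5000
DF(1y) = 9523/10000 ≈ 0.952300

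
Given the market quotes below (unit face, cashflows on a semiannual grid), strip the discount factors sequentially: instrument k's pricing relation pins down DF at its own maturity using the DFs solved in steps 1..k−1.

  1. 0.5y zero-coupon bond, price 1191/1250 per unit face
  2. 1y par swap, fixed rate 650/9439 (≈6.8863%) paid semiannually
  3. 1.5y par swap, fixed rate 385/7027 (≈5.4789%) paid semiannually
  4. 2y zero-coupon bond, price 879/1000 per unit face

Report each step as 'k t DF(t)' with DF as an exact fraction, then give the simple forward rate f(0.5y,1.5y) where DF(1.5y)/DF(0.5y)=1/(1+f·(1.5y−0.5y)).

1 1/2 1191/1250
2 1 187/200
3 3/2 923/1000
4 2 879/1000
f(0.5y,1.5y) = ((1191/1250)/(923/1000) − 1)/(1) = 149/4615 ≈ 3.2286%

step 1 [0.5y] zero: DF = P = 1191/1250 ≈ 0.952800
step 2 [1y] swap r/2=325/9439: DF=(1 − 325/9439·(0.952800))/(1+325/9439) = 187/200 ≈ 0.935000
step 3 [1.5y] swap r/2=385/14054: DF=(1 − 385/14054·(0.952800+0.935000))/(1+385/14054) = 923/1000 ≈ 0.923000
step 4 [2y] zero: DF = P = 879/1000 ≈ 0.879000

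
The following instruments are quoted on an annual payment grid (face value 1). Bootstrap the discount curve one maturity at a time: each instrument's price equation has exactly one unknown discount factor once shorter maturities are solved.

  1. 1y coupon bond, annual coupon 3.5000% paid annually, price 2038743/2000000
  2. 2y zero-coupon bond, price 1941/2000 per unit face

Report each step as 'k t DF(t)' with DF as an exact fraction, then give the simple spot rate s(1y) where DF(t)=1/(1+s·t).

1 1 9849/10000
2 2 1941/2000
s(1y) = (1/(9849/10000) − 1)/(1) = 151/9849 ≈ 1.5332%

step 1 [1y] bond c/1=7/200: DF=(2038743/2000000 − 7/200·(0))/(1+7/200) = 9849/10000 ≈ 0.984900
step 2 [2y] zero: DF = P = 1941/2000 ≈ 0.970500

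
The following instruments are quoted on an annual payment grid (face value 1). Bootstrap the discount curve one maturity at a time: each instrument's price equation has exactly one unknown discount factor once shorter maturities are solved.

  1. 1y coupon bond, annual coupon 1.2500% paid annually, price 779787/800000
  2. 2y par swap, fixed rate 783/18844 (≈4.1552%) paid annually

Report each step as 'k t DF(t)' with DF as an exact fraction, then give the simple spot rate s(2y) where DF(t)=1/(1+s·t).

1 1 9627/10000
2 2 9217/10000
s(2y) = (1/(9217/10000) − 1)/(2) = 783/18434 ≈ 4.2476%

step 1 [1y] bond c/1=1/80: DF=(779787/800000 − 1/80·(0))/(1+1/80) = 9627/10000 ≈ 0.962700
step 2 [2y] swap r/1=783/18844: DF=(1 − 783/18844·(0.962700))/(1+783/18844) = 9217/10000 ≈ 0.921700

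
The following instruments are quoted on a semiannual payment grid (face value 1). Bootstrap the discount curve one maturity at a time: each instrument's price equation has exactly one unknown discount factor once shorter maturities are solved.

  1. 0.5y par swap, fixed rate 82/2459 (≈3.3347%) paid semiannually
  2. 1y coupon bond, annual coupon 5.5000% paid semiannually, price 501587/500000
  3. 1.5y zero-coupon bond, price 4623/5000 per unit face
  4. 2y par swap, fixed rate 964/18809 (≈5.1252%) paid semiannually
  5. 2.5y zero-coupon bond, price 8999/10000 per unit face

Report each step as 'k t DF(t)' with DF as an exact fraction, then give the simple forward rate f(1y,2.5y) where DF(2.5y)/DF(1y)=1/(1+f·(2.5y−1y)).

step 1 [0.5y] swap r/2=41/2459: DF=(1 − 41/2459·(0))/(1+41/2459) = 2459/2500 ≈ 0.983600
step 2 [1y] bond c/2=11/400: DF=(501587/500000 − 11/400·(0.983600))/(1+11/400) = 19/20 ≈ 0.950000
step 3 [1.5y] zero: DF = P = 4623/5000 ≈ 0.924600
step 4 [2y] swap r/2=482/18809: DF=(1 − 482/18809·(0.983600+0.950000+0.924600))/(1+482/18809) = 2259/2500 ≈ 0.903600
step 5 [2.5y] zero: DF = P = 8999/10000 ≈ 0.899900

1 1/2 2459/2500
2 1 19/20
3 3/2 4623/5000
4 2 2259/2500
5 5/2 8999/10000
f(1y,2.5y) = ((19/20)/(8999/10000) − 1)/(3/2) = 334/8999 ≈ 3.7115%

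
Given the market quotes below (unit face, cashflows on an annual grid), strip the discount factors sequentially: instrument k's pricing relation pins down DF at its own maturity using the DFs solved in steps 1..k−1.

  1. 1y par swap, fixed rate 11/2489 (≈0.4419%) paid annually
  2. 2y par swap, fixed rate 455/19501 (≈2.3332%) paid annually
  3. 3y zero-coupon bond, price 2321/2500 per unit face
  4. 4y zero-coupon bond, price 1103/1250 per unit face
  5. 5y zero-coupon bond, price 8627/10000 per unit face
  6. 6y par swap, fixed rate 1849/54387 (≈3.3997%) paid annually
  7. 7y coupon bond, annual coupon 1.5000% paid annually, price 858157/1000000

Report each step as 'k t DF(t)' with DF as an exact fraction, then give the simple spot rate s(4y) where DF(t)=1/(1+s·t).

1 1 2489/2500
2 2 1909/2000
3 3 2321/2500
4 4 1103/1250
5 5 8627/10000
6 6 8151/10000
7 7 7651/10000
s(4y) = (1/(1103/1250) − 1)/(4) = 147/4412 ≈ 3.3318%

step 1 [1y] swap r/1=11/2489: DF=(1 − 11/2489·(0))/(1+11/2489) = 2489/2500 ≈ 0.995600
step 2 [2y] swap r/1=455/19501: DF=(1 − 455/19501·(0.995600))/(1+455/19501) = 1909/2000 ≈ 0.954500
step 3 [3y] zero: DF = P = 2321/2500 ≈ 0.928400
step 4 [4y] zero: DF = P = 1103/1250 ≈ 0.882400
step 5 [5y] zero: DF = P = 8627/10000 ≈ 0.862700
step 6 [6y] swap r/1=1849/54387: DF=(1 − 1849/54387·(0.995600+0.954500+0.928400+0.882400+0.862700))/(1+1849/54387) = 8151/10000 ≈ 0.815100
step 7 [7y] bond c/1=3/200: DF=(858157/1000000 − 3/200·(0.995600+0.954500+0.928400+0.882400+0.862700+0.815100))/(1+3/200) = 7651/10000 ≈ 0.765100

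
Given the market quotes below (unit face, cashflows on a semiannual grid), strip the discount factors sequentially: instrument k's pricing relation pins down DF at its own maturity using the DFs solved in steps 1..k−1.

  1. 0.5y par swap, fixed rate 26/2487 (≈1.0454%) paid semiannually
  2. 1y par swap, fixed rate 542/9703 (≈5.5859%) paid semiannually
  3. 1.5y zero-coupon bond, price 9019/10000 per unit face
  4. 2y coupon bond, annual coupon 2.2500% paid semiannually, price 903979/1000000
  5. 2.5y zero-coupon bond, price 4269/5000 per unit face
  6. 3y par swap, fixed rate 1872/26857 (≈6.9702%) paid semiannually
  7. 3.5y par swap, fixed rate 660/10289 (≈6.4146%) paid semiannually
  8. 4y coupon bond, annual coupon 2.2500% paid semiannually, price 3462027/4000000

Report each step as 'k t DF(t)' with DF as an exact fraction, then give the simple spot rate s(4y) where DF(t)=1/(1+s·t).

1 1/2 2487/2500
2 1 4729/5000
3 3/2 9019/10000
4 2 8623/10000
5 5/2 4269/5000
6 3 508/625
7 7/2 401/500
8 4 492/625
s(4y) = (1/(492/625) − 1)/(4) = 133/1968 ≈ 6.7581%

step 1 [0.5y] swap r/2=13/2487: DF=(1 − 13/2487·(0))/(1+13/2487) = 2487/2500 ≈ 0.994800
step 2 [1y] swap r/2=271/9703: DF=(1 − 271/9703·(0.994800))/(1+271/9703) = 4729/5000 ≈ 0.945800
step 3 [1.5y] zero: DF = P = 9019/10000 ≈ 0.901900
step 4 [2y] bond c/2=9/800: DF=(903979/1000000 − 9/800·(0.994800+0.945800+0.901900))/(1+9/800) = 8623/10000 ≈ 0.862300
step 5 [2.5y] zero: DF = P = 4269/5000 ≈ 0.853800
step 6 [3y] swap r/2=936/26857: DF=(1 − 936/26857·(0.994800+0.945800+0.901900+0.862300+0.853800))/(1+936/26857) = 508/625 ≈ 0.812800
step 7 [3.5y] swap r/2=330/10289: DF=(1 − 330/10289·(0.994800+0.945800+0.901900+0.862300+0.853800+0.812800))/(1+330/10289) = 401/500 ≈ 0.802000
step 8 [4y] bond c/2=9/800: DF=(3462027/4000000 − 9/800·(0.994800+0.945800+0.901900+0.862300+0.853800+0.812800+0.802000))/(1+9/800) = 492/625 ≈ 0.787200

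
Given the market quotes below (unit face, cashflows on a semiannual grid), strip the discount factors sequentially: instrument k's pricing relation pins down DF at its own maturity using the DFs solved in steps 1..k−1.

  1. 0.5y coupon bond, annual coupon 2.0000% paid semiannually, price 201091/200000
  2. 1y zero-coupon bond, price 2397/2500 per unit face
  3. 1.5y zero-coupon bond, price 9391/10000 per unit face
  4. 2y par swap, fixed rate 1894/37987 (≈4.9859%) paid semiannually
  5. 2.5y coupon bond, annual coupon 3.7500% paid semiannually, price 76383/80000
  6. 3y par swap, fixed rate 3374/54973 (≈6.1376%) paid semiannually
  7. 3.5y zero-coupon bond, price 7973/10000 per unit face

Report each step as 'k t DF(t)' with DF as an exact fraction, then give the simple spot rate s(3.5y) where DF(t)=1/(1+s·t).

1 1/2 1991/2000
2 1 2397/2500
3 3/2 9391/10000
4 2 9053/10000
5 5/2 8673/10000
6 3 8313/10000
7 7/2 7973/10000
s(3.5y) = (1/(7973/10000) − 1)/(7/2) = 4054/55811 ≈ 7.2638%

step 1 [0.5y] bond c/2=1/100: DF=(201091/200000 − 1/100·(0))/(1+1/100) = 1991/2000 ≈ 0.995500
step 2 [1y] zero: DF = P = 2397/2500 ≈ 0.958800
step 3 [1.5y] zero: DF = P = 9391/10000 ≈ 0.939100
step 4 [2y] swap r/2=947/37987: DF=(1 − 947/37987·(0.995500+0.958800+0.939100))/(1+947/37987) = 9053/10000 ≈ 0.905300
step 5 [2.5y] bond c/2=3/160: DF=(76383/80000 − 3/160·(0.995500+0.958800+0.939100+0.905300))/(1+3/160) = 8673/10000 ≈ 0.867300
step 6 [3y] swap r/2=1687/54973: DF=(1 − 1687/54973·(0.995500+0.958800+0.939100+0.905300+0.867300))/(1+1687/54973) = 8313/10000 ≈ 0.831300
step 7 [3.5y] zero: DF = P = 7973/10000 ≈ 0.797300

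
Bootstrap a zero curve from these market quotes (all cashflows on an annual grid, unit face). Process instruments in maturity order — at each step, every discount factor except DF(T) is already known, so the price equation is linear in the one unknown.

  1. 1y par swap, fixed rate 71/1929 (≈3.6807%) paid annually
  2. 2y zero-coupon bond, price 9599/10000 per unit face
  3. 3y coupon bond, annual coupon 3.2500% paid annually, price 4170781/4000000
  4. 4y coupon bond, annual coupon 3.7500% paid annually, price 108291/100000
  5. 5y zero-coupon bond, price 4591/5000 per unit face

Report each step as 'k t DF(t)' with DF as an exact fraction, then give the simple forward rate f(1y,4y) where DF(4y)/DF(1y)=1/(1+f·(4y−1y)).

step 1 [1y] swap r/1=71/1929: DF=(1 − 71/1929·(0))/(1+71/1929) = 1929/2000 ≈ 0.964500
step 2 [2y] zero: DF = P = 9599/10000 ≈ 0.959900
step 3 [3y] bond c/1=13/400: DF=(4170781/4000000 − 13/400·(0.964500+0.959900))/(1+13/400) = 9493/10000 ≈ 0.949300
step 4 [4y] bond c/1=3/80: DF=(108291/100000 − 3/80·(0.964500+0.959900+0.949300))/(1+3/80) = 9399/10000 ≈ 0.939900
step 5 [5y] zero: DF = P = 4591/5000 ≈ 0.918200

1 1 1929/2000
2 2 9599/10000
3 3 9493/10000
4 4 9399/10000
5 5 4591/5000
f(1y,4y) = ((1929/2000)/(9399/10000) − 1)/(3) = 82/9399 ≈ 0.8724%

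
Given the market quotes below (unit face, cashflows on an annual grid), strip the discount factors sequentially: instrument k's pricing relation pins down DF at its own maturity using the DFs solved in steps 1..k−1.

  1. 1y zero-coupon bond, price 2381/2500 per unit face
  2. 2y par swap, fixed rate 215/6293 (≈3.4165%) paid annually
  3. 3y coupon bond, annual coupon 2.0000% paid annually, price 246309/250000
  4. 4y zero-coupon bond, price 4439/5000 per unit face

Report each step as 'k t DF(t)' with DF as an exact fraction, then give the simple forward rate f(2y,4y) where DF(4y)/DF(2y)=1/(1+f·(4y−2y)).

step 1 [1y] zero: DF = P = 2381/2500 ≈ 0.952400
step 2 [2y] swap r/1=215/6293: DF=(1 − 215/6293·(0.952400))/(1+215/6293) = 1871/2000 ≈ 0.935500
step 3 [3y] bond c/1=1/50: DF=(246309/250000 − 1/50·(0.952400+0.935500))/(1+1/50) = 9289/10000 ≈ 0.928900
step 4 [4y] zero: DF = P = 4439/5000 ≈ 0.887800

1 1 2381/2500
2 2 1871/2000
3 3 9289/10000
4 4 4439/5000
f(2y,4y) = ((1871/2000)/(4439/5000) − 1)/(2) = 477/17756 ≈ 2.6864%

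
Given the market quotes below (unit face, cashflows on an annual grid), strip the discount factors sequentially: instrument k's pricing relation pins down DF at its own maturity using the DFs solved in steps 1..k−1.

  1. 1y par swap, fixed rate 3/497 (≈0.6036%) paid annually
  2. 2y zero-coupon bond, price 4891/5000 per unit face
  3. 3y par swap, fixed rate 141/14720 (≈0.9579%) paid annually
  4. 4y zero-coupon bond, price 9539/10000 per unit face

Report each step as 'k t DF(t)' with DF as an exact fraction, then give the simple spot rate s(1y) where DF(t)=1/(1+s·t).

step 1 [1y] swap r/1=3/497: DF=(1 − 3/497·(0))/(1+3/497) = 497/500 ≈ 0.994000
step 2 [2y] zero: DF = P = 4891/5000 ≈ 0.978200
step 3 [3y] swap r/1=141/14720: DF=(1 − 141/14720·(0.994000+0.978200))/(1+141/14720) = 4859/5000 ≈ 0.971800
step 4 [4y] zero: DF = P = 9539/10000 ≈ 0.953900

1 1 497/500
2 2 4891/5000
3 3 4859/5000
4 4 9539/10000
s(1y) = (1/(497/500) − 1)/(1) = 3/497 ≈ 0.6036%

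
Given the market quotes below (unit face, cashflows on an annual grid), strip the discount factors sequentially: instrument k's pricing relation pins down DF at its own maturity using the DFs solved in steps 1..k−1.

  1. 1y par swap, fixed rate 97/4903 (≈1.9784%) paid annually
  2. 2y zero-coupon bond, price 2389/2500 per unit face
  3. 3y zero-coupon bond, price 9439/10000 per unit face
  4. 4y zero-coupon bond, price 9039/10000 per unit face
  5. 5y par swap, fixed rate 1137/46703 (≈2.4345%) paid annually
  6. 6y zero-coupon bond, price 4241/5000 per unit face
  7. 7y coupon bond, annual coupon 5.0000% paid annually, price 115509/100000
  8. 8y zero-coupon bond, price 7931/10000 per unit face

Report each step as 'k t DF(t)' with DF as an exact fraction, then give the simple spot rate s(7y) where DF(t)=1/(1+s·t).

1 1 4903/5000
2 2 2389/2500
3 3 9439/10000
4 4 9039/10000
5 5 8863/10000
6 6 4241/5000
7 7 8373/10000
8 8 7931/10000
s(7y) = (1/(8373/10000) − 1)/(7) = 1627/58611 ≈ 2.7759%

step 1 [1y] swap r/1=97/4903: DF=(1 − 97/4903·(0))/(1+97/4903) = 4903/5000 ≈ 0.980600
step 2 [2y] zero: DF = P = 2389/2500 ≈ 0.955600
step 3 [3y] zero: DF = P = 9439/10000 ≈ 0.943900
step 4 [4y] zero: DF = P = 9039/10000 ≈ 0.903900
step 5 [5y] swap r/1=1137/46703: DF=(1 − 1137/46703·(0.980600+0.955600+0.943900+0.903900))/(1+1137/46703) = 8863/10000 ≈ 0.886300
step 6 [6y] zero: DF = P = 4241/5000 ≈ 0.848200
step 7 [7y] bond c/1=1/20: DF=(115509/100000 − 1/20·(0.980600+0.955600+0.943900+0.903900+0.886300+0.848200))/(1+1/20) = 8373/10000 ≈ 0.837300
step 8 [8y] zero: DF = P = 7931/10000 ≈ 0.793100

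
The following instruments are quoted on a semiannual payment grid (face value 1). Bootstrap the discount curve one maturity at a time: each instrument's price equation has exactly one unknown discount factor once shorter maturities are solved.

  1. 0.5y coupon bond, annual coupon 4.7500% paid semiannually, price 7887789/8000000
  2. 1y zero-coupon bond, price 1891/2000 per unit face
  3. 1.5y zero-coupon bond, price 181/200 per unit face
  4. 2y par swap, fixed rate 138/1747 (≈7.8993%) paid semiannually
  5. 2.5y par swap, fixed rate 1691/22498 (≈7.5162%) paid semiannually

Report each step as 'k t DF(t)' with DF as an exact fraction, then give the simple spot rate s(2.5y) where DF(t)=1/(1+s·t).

1 1/2 9631/10000
2 1 1891/2000
3 3/2 181/200
4 2 8551/10000
5 5/2 8309/10000
s(2.5y) = (1/(8309/10000) − 1)/(5/2) = 3382/41545 ≈ 8.1406%

step 1 [0.5y] bond c/2=19/800: DF=(7887789/8000000 − 19/800·(0))/(1+19/800) = 9631/10000 ≈ 0.963100
step 2 [1y] zero: DF = P = 1891/2000 ≈ 0.945500
step 3 [1.5y] zero: DF = P = 181/200 ≈ 0.905000
step 4 [2y] swap r/2=69/1747: DF=(1 − 69/1747·(0.963100+0.945500+0.905000))/(1+69/1747) = 8551/10000 ≈ 0.855100
step 5 [2.5y] swap r/2=1691/44996: DF=(1 − 1691/44996·(0.963100+0.945500+0.905000+0.855100))/(1+1691/44996) = 8309/10000 ≈ 0.830900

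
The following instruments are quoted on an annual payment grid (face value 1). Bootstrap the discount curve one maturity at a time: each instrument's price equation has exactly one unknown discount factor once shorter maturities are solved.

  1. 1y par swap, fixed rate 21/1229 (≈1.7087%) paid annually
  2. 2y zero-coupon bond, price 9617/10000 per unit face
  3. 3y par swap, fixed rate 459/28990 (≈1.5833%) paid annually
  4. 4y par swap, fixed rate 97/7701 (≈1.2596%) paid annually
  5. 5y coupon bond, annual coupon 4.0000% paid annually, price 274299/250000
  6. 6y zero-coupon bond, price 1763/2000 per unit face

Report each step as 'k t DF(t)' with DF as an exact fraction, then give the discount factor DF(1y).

step 1 [1y] swap r/1=21/1229: DF=(1 − 21/1229·(0))/(1+21/1229) = 1229/1250 ≈ 0.983200
step 2 [2y] zero: DF = P = 9617/10000 ≈ 0.961700
step 3 [3y] swap r/1=459/28990: DF=(1 − 459/28990·(0.983200+0.961700))/(1+459/28990) = 9541/10000 ≈ 0.954100
step 4 [4y] swap r/1=97/7701: DF=(1 − 97/7701·(0.983200+0.961700+0.954100))/(1+97/7701) = 1903/2000 ≈ 0.951500
step 5 [5y] bond c/1=1/25: DF=(274299/250000 − 1/25·(0.983200+0.961700+0.954100+0.951500))/(1+1/25) = 9069/10000 ≈ 0.906900
step 6 [6y] zero: DF = P = 1763/2000 ≈ 0.881500

1 1 1229/1250
2 2 9617/10000
3 3 9541/10000
4 4 1903/2000
5 5 9069/10000
6 6 1763/2000
DF(1y) = 1229/1250 ≈ 0.983200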